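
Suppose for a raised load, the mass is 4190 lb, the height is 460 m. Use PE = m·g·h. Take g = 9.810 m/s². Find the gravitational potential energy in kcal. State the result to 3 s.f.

2050 kcal

Directly: PE = mgh.
m = 4190 lb = 1901 kg; h = 460 m; g = 9.810 m/s².
PE = 8.576×10^6 J  (the unit combination reduces to kg·m²/s² = J)
8.576×10^6 J × (1 kcal / 4184 J) = 2050 kcal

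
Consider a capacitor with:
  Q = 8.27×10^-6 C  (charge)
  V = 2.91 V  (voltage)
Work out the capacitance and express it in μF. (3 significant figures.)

2.84 μF

C is given directly by: C = Q/V.
Q = 8.27×10^-6 C; V = 2.91 V.
C = 2.842×10^-6 F
2.842×10^-6 F × (1 μF / 1.000×10^-6 F) = 2.842 μF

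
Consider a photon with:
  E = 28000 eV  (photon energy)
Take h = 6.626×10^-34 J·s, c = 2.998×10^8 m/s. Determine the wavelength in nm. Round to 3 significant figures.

0.0443 nm

Rearranging E = h·c/λ for λ: λ = hc/E.
E = 28000 eV = 4.486×10^-15 J; h = 6.626×10^-34 J·s; c = 2.998×10^8 m/s.
λ = 4.428×10^-11 m
4.428×10^-11 m × (1 nm / 1.000×10^-9 m) = 0.04428 nm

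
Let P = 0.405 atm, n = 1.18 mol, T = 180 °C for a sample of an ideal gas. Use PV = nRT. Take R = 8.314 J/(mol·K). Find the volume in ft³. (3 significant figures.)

Rearranging: V = nRT/P.
P = 0.405 atm = 41037 Pa; n = 1.18 mol; T = 180 °C = 453.1 K; R = 8.314 J/(mol·K).
V = 0.1083 m³
0.1083 m³ × (1 ft³ / 0.02832 m³) = 3.826 ft³

3.83 ft³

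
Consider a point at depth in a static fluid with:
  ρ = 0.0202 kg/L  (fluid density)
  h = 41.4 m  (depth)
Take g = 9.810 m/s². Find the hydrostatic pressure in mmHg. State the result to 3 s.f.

61.5 mmHg

Directly: P = ρgh.
ρ = 0.0202 kg/L = 20.20 kg/m³; h = 41.4 m; g = 9.810 m/s².
P = 8204 Pa  (the unit combination reduces to kg/(m·s²) = Pa)
8204 Pa × (1 mmHg / 133.3 Pa) = 61.53 mmHg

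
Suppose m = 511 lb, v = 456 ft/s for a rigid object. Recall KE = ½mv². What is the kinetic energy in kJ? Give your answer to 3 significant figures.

KE is given directly by: KE = ½mv².
m = 511 lb = 231.8 kg; v = 456 ft/s = 139.0 m/s.
KE = 2.239×10^6 J
2.239×10^6 J × (1 kJ / 1000 J) = 2239 kJ

2240 kJ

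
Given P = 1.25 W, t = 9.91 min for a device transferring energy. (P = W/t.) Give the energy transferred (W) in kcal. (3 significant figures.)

0.178 kcal

Rearranging: W = P·t.
P = 1.25 W; t = 9.91 min = 594.6 s.
W = 743.2 J
743.2 J × (1 kcal / 4184 J) = 0.1776 kcal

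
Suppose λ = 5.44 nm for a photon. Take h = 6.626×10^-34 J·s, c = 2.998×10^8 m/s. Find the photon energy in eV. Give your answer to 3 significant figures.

228 eV

E is given directly by: E = hc/λ.
λ = 5.44 nm = 5.440×10^-9 m; h = 6.626×10^-34 J·s; c = 2.998×10^8 m/s.
E = 3.652×10^-17 J  (the unit combination reduces to kg·m²/s² = J)
3.652×10^-17 J × (1 eV / 1.602×10^-19 J) = 227.9 eV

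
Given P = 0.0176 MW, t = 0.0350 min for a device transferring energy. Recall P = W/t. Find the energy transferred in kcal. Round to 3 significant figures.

8.83 kcal

Rearranging P = W/t for W: W = P·t.
P = 0.0176 MW = 17600 W; t = 0.0350 min = 2.100 s.
W = 36960 J
36960 J × (1 kcal / 4184 J) = 8.834 kcal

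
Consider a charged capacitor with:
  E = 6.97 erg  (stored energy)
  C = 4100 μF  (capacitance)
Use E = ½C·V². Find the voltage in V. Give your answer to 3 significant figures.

Rearranging: V = √(2E/C).
E = 6.97 erg = 6.970×10^-7 J; C = 4100 μF = 0.004100 F.
V = 0.01844 V

0.0184 V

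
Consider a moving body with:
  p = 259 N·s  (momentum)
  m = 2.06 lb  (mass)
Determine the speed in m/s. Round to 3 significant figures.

277 m/s

Rearranging: v = p/m.
p = 259 N·s = 259.0 kg·m/s; m = 2.06 lb = 0.9344 kg.
v = 277.2 m/s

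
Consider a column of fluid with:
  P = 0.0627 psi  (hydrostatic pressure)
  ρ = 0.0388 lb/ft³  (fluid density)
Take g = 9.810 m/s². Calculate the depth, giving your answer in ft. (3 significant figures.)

Rearranging: h = P/(ρ·g).
P = 0.0627 psi = 432.3 Pa; ρ = 0.0388 lb/ft³ = 0.6215 kg/m³; g = 9.810 m/s².
h = 70.90 m
70.90 m × (1 ft / 0.3048 m) = 232.6 ft

233 ft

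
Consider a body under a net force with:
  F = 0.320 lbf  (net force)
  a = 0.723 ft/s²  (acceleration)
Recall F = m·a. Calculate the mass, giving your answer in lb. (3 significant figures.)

Rearranging F = m·a for m: m = F/a.
F = 0.320 lbf = 1.423 N; a = 0.723 ft/s² = 0.2204 m/s².
m = 6.459 kg
6.459 kg × (1 lb / 0.4536 kg) = 14.24 lb

14.2 lb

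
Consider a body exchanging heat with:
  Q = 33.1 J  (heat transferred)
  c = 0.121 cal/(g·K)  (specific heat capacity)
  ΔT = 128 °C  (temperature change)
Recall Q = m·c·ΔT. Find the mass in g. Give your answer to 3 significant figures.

Solving Q = m·c·ΔT for m: m = Q/(c·ΔT).
Q = 33.1 J; c = 0.121 cal/(g·K) = 506.3 J/(kg·K); ΔT = 128 °C = 128.0 K.
m = 5.108×10^-4 kg
5.108×10^-4 kg × (1 g / 0.001000 kg) = 0.5108 g

0.511 g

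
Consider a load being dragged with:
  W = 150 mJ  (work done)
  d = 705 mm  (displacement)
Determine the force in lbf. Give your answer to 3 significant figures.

0.0478 lbf

Rearranging W = F·d for F: F = W/d.
W = 150 mJ = 0.1500 J; d = 705 mm = 0.7050 m.
F = 0.2128 N  (the unit combination reduces to kg·m/s² = N)
0.2128 N × (1 lbf / 4.448 N) = 0.04783 lbf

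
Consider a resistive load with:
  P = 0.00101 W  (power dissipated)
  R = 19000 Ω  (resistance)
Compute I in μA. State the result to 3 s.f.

Solving P = I²R for I: I = √(P/R).
P = 0.00101 W; R = 19000 Ω.
I = 2.306×10^-4 A
2.306×10^-4 A × (1 μA / 1.000×10^-6 A) = 230.6 μA

231 μA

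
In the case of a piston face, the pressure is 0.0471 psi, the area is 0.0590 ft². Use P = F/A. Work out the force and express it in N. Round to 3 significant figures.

1.78 N

Rearranging P = F/A for F: F = P·A.
P = 0.0471 psi = 324.7 Pa; A = 0.0590 ft² = 0.005481 m².
F = 1.780 N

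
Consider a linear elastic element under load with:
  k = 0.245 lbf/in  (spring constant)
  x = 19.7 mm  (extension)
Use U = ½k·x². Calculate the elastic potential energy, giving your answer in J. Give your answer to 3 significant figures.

Directly: U = ½kx².
k = 0.245 lbf/in = 42.91 N/m; x = 19.7 mm = 0.01970 m.
U = 0.008326 J

0.00833 J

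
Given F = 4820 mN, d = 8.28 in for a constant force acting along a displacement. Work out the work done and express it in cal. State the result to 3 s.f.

0.242 cal

W is given directly by: W = F·d.
F = 4820 mN = 4.820 N; d = 8.28 in = 0.2103 m.
W = 1.014 J  (the unit combination reduces to kg·m²/s² = J)
1.014 J × (1 cal / 4.184 J) = 0.2423 cal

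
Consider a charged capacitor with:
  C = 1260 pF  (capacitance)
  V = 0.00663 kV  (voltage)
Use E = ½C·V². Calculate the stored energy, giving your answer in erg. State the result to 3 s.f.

0.277 erg

E is given directly by: E = ½CV².
C = 1260 pF = 1.260×10^-9 F; V = 0.00663 kV = 6.630 V.
E = 2.769×10^-8 J
2.769×10^-8 J × (1 erg / 1.000×10^-7 J) = 0.2769 erg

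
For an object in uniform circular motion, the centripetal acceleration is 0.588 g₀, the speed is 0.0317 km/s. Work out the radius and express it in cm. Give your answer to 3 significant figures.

Rearranging a = v²/r for r: r = v²/a.
a = 0.588 g₀ = 5.766 m/s²; v = 0.0317 km/s = 31.70 m/s.
r = 174.3 m
174.3 m × (1 cm / 0.01000 m) = 17427 cm

17400 cm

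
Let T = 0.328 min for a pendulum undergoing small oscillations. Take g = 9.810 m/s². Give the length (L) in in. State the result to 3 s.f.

Solving T = 2π√(L/g) for L: L = g·(T/2π)².
T = 0.328 min = 19.68 s; g = 9.810 m/s².
L = 96.24 m
96.24 m × (1 in / 0.02540 m) = 3789 in

3790 in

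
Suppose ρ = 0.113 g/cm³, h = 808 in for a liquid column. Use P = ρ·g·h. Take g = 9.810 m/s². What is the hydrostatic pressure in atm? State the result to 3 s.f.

P is given directly by: P = ρgh.
ρ = 0.113 g/cm³ = 113.0 kg/m³; h = 808 in = 20.52 m; g = 9.810 m/s².
P = 22751 Pa
22751 Pa × (1 atm / 1.013×10^5 Pa) = 0.2245 atm

0.225 atm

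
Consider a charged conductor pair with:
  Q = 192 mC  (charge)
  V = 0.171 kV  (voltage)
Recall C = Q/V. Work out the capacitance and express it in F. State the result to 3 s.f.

Directly: C = Q/V.
Q = 192 mC = 0.1920 C; V = 0.171 kV = 171.0 V.
C = 0.001123 F

0.00112 F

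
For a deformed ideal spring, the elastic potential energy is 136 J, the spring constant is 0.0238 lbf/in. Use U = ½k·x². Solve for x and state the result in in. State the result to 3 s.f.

318 in

Solving U = ½k·x² for x: x = √(2U/k).
U = 136 J; k = 0.0238 lbf/in = 4.168 N/m.
x = 8.078 m
8.078 m × (1 in / 0.02540 m) = 318.0 in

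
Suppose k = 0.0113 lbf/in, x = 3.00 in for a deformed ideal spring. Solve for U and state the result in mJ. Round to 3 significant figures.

U is given directly by: U = ½kx².
k = 0.0113 lbf/in = 1.979 N/m; x = 3.00 in = 0.07620 m.
U = 0.005745 J
0.005745 J × (1 mJ / 0.001000 J) = 5.745 mJ

5.75 mJ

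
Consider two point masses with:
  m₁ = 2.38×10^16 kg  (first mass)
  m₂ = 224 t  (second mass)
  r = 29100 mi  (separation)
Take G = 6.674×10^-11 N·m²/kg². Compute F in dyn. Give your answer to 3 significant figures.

Directly: F = Gm₁m₂/r².
m₁ = 2.38×10^16 kg; m₂ = 224 t = 2.240×10^5 kg; r = 29100 mi = 4.683×10^7 m; G = 6.674×10^-11 N·m²/kg².
F = 1.622×10^-4 N
1.622×10^-4 N × (1 dyn / 1.000×10^-5 N) = 16.22 dyn

16.2 dyn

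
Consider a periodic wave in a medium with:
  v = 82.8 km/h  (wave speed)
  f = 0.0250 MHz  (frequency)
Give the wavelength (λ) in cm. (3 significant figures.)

0.0920 cm

Rearranging: λ = v/f.
v = 82.8 km/h = 23.00 m/s; f = 0.0250 MHz = 25000 Hz.
λ = 9.200×10^-4 m
9.200×10^-4 m × (1 cm / 0.01000 m) = 0.09200 cm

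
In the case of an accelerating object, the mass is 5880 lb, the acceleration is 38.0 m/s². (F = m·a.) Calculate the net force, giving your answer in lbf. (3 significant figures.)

22800 lbf

From Newton's second law: F = m·a.
m = 5880 lb = 2667 kg; a = 38.0 m/s².
F = 1.014×10^5 N  (the unit combination reduces to kg·m/s² = N)
1.014×10^5 N × (1 lbf / 4.448 N) = 22785 lbf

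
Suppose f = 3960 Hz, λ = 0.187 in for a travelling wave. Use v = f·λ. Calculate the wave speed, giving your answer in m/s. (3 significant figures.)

18.8 m/s

Directly: v = fλ.
f = 3960 Hz; λ = 0.187 in = 0.004750 m.
v = 18.81 m/s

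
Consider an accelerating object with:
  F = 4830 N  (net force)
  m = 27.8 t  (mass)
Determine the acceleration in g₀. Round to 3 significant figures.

0.0177 g₀

From Newton's second law: a = F/m.
F = 4830 N; m = 27.8 t = 27800 kg.
a = 0.1737 m/s²
0.1737 m/s² × (1 g₀ / 9.807 m/s²) = 0.01772 g₀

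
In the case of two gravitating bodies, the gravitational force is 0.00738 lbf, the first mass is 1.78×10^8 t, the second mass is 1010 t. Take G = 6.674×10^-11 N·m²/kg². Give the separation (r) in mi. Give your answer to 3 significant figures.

From Newton's law of gravitation: r = √(G·m₁m₂/F).
F = 0.00738 lbf = 0.03283 N; m₁ = 1.78×10^8 t = 1.780×10^11 kg; m₂ = 1010 t = 1.010×10^6 kg; G = 6.674×10^-11 N·m²/kg².
r = 19118 m
19118 m × (1 mi / 1609 m) = 11.88 mi

11.9 mi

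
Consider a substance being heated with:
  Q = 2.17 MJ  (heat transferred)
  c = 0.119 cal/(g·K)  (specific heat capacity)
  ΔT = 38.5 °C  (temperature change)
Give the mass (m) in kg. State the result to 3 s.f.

Rearranging: m = Q/(c·ΔT).
Q = 2.17 MJ = 2.170×10^6 J; c = 0.119 cal/(g·K) = 497.9 J/(kg·K); ΔT = 38.5 °C = 38.50 K.
m = 113.2 kg

113 kg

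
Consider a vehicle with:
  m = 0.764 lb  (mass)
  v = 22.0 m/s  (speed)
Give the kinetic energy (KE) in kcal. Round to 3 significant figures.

KE is given directly by: KE = ½mv².
m = 0.764 lb = 0.3465 kg; v = 22.0 m/s.
KE = 83.86 J
83.86 J × (1 kcal / 4184 J) = 0.02004 kcal

0.0200 kcal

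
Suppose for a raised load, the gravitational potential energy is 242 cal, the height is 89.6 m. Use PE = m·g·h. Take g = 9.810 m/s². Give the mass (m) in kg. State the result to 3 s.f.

1.15 kg

Solving PE = m·g·h for m: m = PE/(g·h).
PE = 242 cal = 1013 J; h = 89.6 m; g = 9.810 m/s².
m = 1.152 kg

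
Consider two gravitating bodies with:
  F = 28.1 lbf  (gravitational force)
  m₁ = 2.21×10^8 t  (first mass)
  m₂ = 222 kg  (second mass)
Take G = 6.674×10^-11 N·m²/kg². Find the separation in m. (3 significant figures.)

Solving F = G·m₁·m₂/r² for r: r = √(G·m₁m₂/F).
F = 28.1 lbf = 125.0 N; m₁ = 2.21×10^8 t = 2.210×10^11 kg; m₂ = 222 kg; G = 6.674×10^-11 N·m²/kg².
r = 5.118 m

5.12 m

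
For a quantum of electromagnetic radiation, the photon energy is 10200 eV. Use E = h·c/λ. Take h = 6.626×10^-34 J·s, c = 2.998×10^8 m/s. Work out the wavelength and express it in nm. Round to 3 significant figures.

Rearranging: λ = hc/E.
E = 10200 eV = 1.634×10^-15 J; h = 6.626×10^-34 J·s; c = 2.998×10^8 m/s.
λ = 1.216×10^-10 m
1.216×10^-10 m × (1 nm / 1.000×10^-9 m) = 0.1216 nm

0.122 nm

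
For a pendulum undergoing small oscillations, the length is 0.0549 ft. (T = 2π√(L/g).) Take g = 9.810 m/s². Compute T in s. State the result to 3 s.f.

0.260 s

Directly: T = 2π√(L/g).
L = 0.0549 ft = 0.01673 m; g = 9.810 m/s².
T = 0.2595 s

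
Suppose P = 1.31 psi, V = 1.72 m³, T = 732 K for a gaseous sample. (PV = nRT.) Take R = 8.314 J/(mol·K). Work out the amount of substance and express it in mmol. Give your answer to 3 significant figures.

2550 mmol

From the ideal-gas law: n = PV/(RT).
P = 1.31 psi = 9032 Pa; V = 1.72 m³; T = 732 K; R = 8.314 J/(mol·K).
n = 2.553 mol
2.553 mol × (1 mmol / 0.001000 mol) = 2553 mmol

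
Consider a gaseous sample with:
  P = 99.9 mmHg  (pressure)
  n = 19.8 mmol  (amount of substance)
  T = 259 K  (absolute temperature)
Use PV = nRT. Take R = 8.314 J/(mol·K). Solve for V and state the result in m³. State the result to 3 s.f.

0.00320 m³

From the ideal-gas law: V = nRT/P.
P = 99.9 mmHg = 13319 Pa; n = 19.8 mmol = 0.01980 mol; T = 259 K; R = 8.314 J/(mol·K).
V = 0.003201 m³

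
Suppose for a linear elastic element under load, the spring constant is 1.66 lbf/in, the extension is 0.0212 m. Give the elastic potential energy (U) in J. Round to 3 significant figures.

Directly: U = ½kx².
k = 1.66 lbf/in = 290.7 N/m; x = 0.0212 m.
U = 0.06533 J

0.0653 J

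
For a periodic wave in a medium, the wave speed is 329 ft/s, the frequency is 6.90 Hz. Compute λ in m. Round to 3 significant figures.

Solving v = f·λ for λ: λ = v/f.
v = 329 ft/s = 100.3 m/s; f = 6.90 Hz.
λ = 14.53 m

14.5 m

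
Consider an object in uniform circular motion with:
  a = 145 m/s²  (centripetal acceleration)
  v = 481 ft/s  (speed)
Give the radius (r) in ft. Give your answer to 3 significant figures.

486 ft

Rearranging: r = v²/a.
a = 145 m/s²; v = 481 ft/s = 146.6 m/s.
r = 148.2 m
148.2 m × (1 ft / 0.3048 m) = 486.3 ft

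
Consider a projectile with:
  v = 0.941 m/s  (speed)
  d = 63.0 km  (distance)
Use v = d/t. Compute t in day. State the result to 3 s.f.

Rearranging: t = d/v.
v = 0.941 m/s; d = 63.0 km = 63000 m.
t = 66950 s
66950 s × (1 day / 86400 s) = 0.7749 day

0.775 day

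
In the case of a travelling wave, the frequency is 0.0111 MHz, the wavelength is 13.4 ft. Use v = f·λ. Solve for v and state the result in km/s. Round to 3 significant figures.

45.3 km/s

Directly: v = fλ.
f = 0.0111 MHz = 11100 Hz; λ = 13.4 ft = 4.084 m.
v = 45336 m/s
45336 m/s × (1 km/s / 1000 m/s) = 45.34 km/s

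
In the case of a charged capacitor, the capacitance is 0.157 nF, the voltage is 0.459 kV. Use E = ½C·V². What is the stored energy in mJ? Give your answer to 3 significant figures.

0.0165 mJ

E is given directly by: E = ½CV².
C = 0.157 nF = 1.570×10^-10 F; V = 0.459 kV = 459.0 V.
E = 1.654×10^-5 J
1.654×10^-5 J × (1 mJ / 0.001000 J) = 0.01654 mJ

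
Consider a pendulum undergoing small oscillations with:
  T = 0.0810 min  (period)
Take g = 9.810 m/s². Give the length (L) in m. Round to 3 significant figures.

5.87 m

Rearranging T = 2π√(L/g) for L: L = g·(T/2π)².
T = 0.0810 min = 4.860 s; g = 9.810 m/s².
L = 5.869 m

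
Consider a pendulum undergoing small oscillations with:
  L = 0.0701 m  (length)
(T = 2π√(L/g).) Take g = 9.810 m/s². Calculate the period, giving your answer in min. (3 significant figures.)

0.00885 min

T is given directly by: T = 2π√(L/g).
L = 0.0701 m; g = 9.810 m/s².
T = 0.5311 s
0.5311 s × (1 min / 60.00 s) = 0.008852 min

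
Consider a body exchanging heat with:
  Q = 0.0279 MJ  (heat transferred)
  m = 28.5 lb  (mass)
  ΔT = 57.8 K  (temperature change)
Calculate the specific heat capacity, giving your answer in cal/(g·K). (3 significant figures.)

Solving Q = m·c·ΔT for c: c = Q/(m·ΔT).
Q = 0.0279 MJ = 27900 J; m = 28.5 lb = 12.93 kg; ΔT = 57.8 K.
c = 37.34 J/(kg·K)
37.34 J/(kg·K) × (1 cal/(g·K) / 4184 J/(kg·K)) = 0.008924 cal/(g·K)

0.00892 cal/(g·K)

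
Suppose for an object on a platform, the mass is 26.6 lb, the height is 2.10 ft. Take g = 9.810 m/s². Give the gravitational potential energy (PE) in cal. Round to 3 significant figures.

18.1 cal

PE is given directly by: PE = mgh.
m = 26.6 lb = 12.07 kg; h = 2.10 ft = 0.6401 m; g = 9.810 m/s².
PE = 75.76 J  (the unit combination reduces to kg·m²/s² = J)
75.76 J × (1 cal / 4.184 J) = 18.11 cal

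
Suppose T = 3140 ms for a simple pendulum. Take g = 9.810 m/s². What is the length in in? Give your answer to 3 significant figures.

96.5 in

Rearranging T = 2π√(L/g) for L: L = g·(T/2π)².
T = 3140 ms = 3.140 s; g = 9.810 m/s².
L = 2.450 m
2.450 m × (1 in / 0.02540 m) = 96.46 in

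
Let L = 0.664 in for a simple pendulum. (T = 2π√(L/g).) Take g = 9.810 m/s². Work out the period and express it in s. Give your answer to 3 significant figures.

0.261 s

T is given directly by: T = 2π√(L/g).
L = 0.664 in = 0.01687 m; g = 9.810 m/s².
T = 0.2605 s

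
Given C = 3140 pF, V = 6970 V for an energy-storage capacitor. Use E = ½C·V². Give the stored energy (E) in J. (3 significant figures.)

Directly: E = ½CV².
C = 3140 pF = 3.140×10^-9 F; V = 6970 V.
E = 0.07627 J

0.0763 J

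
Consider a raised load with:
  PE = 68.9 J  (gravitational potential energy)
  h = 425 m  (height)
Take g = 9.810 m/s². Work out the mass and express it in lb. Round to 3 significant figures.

Rearranging PE = m·g·h for m: m = PE/(g·h).
PE = 68.9 J; h = 425 m; g = 9.810 m/s².
m = 0.01653 kg
0.01653 kg × (1 lb / 0.4536 kg) = 0.03643 lb

0.0364 lb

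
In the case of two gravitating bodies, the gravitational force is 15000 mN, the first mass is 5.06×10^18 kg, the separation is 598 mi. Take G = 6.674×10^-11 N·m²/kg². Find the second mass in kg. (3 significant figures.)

41100 kg

Solving F = G·m₁·m₂/r² for m₂: m₂ = F·r²/(G·m₁).
F = 15000 mN = 15.00 N; m₁ = 5.06×10^18 kg; r = 598 mi = 9.624×10^5 m; G = 6.674×10^-11 N·m²/kg².
m₂ = 41139 kg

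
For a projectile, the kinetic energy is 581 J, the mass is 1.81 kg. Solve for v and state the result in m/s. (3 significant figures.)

25.3 m/s

Rearranging KE = ½mv² for v: v = √(2·KE/m).
KE = 581 J; m = 1.81 kg.
v = 25.34 m/s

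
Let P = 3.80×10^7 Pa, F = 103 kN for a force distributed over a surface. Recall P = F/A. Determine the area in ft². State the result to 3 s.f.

0.0292 ft²

Solving P = F/A for A: A = F/P.
P = 3.80×10^7 Pa; F = 103 kN = 1.030×10^5 N.
A = 0.002711 m²
0.002711 m² × (1 ft² / 0.09290 m²) = 0.02918 ft²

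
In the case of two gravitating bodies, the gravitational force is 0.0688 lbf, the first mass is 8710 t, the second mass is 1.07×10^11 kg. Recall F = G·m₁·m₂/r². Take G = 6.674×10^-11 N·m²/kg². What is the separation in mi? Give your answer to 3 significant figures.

8.86 mi

Rearranging: r = √(G·m₁m₂/F).
F = 0.0688 lbf = 0.3060 N; m₁ = 8710 t = 8.710×10^6 kg; m₂ = 1.07×10^11 kg; G = 6.674×10^-11 N·m²/kg².
r = 14256 m
14256 m × (1 mi / 1609 m) = 8.858 mi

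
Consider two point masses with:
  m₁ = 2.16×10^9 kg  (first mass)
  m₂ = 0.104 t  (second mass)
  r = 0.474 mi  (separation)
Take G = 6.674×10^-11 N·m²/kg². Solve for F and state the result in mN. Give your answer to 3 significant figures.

F is given directly by: F = Gm₁m₂/r².
m₁ = 2.16×10^9 kg; m₂ = 0.104 t = 104.0 kg; r = 0.474 mi = 762.8 m; G = 6.674×10^-11 N·m²/kg².
F = 2.576×10^-5 N
2.576×10^-5 N × (1 mN / 0.001000 N) = 0.02576 mN

0.0258 mN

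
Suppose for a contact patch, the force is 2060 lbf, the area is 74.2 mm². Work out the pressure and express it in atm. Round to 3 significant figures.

1220 atm

Directly: P = F/A.
F = 2060 lbf = 9163 N; A = 74.2 mm² = 7.420×10^-5 m².
P = 1.235×10^8 Pa
1.235×10^8 Pa × (1 atm / 1.013×10^5 Pa) = 1219 atm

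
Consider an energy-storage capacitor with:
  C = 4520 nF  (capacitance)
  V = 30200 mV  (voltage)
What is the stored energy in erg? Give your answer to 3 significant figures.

E is given directly by: E = ½CV².
C = 4520 nF = 4.520×10^-6 F; V = 30200 mV = 30.20 V.
E = 0.002061 J
0.002061 J × (1 erg / 1.000×10^-7 J) = 20612 erg

20600 erg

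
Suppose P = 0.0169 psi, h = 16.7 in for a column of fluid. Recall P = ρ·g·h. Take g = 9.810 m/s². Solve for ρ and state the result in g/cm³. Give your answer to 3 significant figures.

Rearranging: ρ = P/(g·h).
P = 0.0169 psi = 116.5 Pa; h = 16.7 in = 0.4242 m; g = 9.810 m/s².
ρ = 28.00 kg/m³
28.00 kg/m³ × (1 g/cm³ / 1000 kg/m³) = 0.02800 g/cm³

0.0280 g/cm³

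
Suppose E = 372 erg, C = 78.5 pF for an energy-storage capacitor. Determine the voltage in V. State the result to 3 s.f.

Solving E = ½C·V² for V: V = √(2E/C).
E = 372 erg = 3.720×10^-5 J; C = 78.5 pF = 7.850×10^-11 F.
V = 973.5 V  (the unit combination reduces to kg·m²/(A·s³) = V)

974 V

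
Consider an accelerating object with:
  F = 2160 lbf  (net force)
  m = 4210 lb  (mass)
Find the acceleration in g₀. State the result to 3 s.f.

From Newton's second law: a = F/m.
F = 2160 lbf = 9608 N; m = 4210 lb = 1910 kg.
a = 5.031 m/s²
5.031 m/s² × (1 g₀ / 9.807 m/s²) = 0.5131 g₀

0.513 g₀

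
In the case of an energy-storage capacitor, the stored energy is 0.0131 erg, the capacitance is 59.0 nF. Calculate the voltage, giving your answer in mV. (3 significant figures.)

211 mV

Rearranging E = ½C·V² for V: V = √(2E/C).
E = 0.0131 erg = 1.310×10^-9 J; C = 59.0 nF = 5.900×10^-8 F.
V = 0.2107 V
0.2107 V × (1 mV / 0.001000 V) = 210.7 mV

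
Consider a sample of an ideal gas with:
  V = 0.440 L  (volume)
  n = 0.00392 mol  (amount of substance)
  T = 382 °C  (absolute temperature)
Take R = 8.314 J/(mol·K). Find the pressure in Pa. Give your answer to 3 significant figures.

48500 Pa

From the ideal-gas law: P = nRT/V.
V = 0.440 L = 4.400×10^-4 m³; n = 0.00392 mol; T = 382 °C = 655.1 K; R = 8.314 J/(mol·K).
P = 48527 Pa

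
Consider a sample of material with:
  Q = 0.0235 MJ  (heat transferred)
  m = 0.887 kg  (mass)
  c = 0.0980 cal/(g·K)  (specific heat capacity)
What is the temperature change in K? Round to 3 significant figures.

Rearranging: ΔT = Q/(m·c).
Q = 0.0235 MJ = 23500 J; m = 0.887 kg; c = 0.0980 cal/(g·K) = 410.0 J/(kg·K).
ΔT = 64.61 K

64.6 K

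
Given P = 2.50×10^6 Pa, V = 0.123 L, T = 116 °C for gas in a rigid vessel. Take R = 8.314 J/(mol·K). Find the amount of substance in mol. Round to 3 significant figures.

From the ideal-gas law: n = PV/(RT).
P = 2.50×10^6 Pa; V = 0.123 L = 1.230×10^-4 m³; T = 116 °C = 389.1 K; R = 8.314 J/(mol·K).
n = 0.09504 mol

0.0950 mol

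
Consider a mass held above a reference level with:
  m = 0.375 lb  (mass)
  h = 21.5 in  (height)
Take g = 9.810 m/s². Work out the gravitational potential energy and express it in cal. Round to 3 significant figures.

0.218 cal

PE is given directly by: PE = mgh.
m = 0.375 lb = 0.1701 kg; h = 21.5 in = 0.5461 m; g = 9.810 m/s².
PE = 0.9113 J  (the unit combination reduces to kg·m²/s² = J)
0.9113 J × (1 cal / 4.184 J) = 0.2178 cal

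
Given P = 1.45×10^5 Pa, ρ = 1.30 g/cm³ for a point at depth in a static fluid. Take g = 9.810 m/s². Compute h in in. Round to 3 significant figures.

Rearranging: h = P/(ρ·g).
P = 1.45×10^5 Pa; ρ = 1.30 g/cm³ = 1300 kg/m³; g = 9.810 m/s².
h = 11.37 m
11.37 m × (1 in / 0.02540 m) = 447.6 in

448 in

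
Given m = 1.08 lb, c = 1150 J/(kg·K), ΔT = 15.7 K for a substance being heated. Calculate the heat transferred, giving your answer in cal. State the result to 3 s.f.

Directly: Q = mcΔT.
m = 1.08 lb = 0.4899 kg; c = 1150 J/(kg·K); ΔT = 15.7 K.
Q = 8845 J  (the unit combination reduces to kg·m²/s² = J)
8845 J × (1 cal / 4.184 J) = 2114 cal

2110 cal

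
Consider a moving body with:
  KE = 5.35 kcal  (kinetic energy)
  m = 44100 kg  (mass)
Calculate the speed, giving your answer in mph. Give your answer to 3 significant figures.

2.25 mph

Rearranging: v = √(2·KE/m).
KE = 5.35 kcal = 22384 J; m = 44100 kg.
v = 1.008 m/s
1.008 m/s × (1 mph / 0.4470 m/s) = 2.254 mph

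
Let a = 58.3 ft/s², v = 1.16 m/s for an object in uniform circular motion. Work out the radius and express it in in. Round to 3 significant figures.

2.98 in

Rearranging a = v²/r for r: r = v²/a.
a = 58.3 ft/s² = 17.77 m/s²; v = 1.16 m/s.
r = 0.07572 m
0.07572 m × (1 in / 0.02540 m) = 2.981 in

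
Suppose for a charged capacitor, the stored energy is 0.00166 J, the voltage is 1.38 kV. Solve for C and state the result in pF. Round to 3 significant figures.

1740 pF

Solving E = ½C·V² for C: C = 2E/V².
E = 0.00166 J; V = 1.38 kV = 1380 V.
C = 1.743×10^-9 F
1.743×10^-9 F × (1 pF / 1.000×10^-12 F) = 1743 pF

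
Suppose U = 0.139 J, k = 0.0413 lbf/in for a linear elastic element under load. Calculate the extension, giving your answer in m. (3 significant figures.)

0.196 m

Solving U = ½k·x² for x: x = √(2U/k).
U = 0.139 J; k = 0.0413 lbf/in = 7.233 N/m.
x = 0.1961 m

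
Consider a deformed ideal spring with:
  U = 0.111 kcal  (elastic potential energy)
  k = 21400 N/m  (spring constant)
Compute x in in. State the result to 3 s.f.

8.20 in

Solving U = ½k·x² for x: x = √(2U/k).
U = 0.111 kcal = 464.4 J; k = 21400 N/m.
x = 0.2083 m
0.2083 m × (1 in / 0.02540 m) = 8.202 in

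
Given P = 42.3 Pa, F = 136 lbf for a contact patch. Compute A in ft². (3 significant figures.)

Solving P = F/A for A: A = F/P.
P = 42.3 Pa; F = 136 lbf = 605.0 N.
A = 14.30 m²
14.30 m² × (1 ft² / 0.09290 m²) = 153.9 ft²

154 ft²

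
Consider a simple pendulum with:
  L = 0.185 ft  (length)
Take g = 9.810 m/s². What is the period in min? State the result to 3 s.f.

T is given directly by: T = 2π√(L/g).
L = 0.185 ft = 0.05639 m; g = 9.810 m/s².
T = 0.4764 s
0.4764 s × (1 min / 60.00 s) = 0.007939 min

0.00794 min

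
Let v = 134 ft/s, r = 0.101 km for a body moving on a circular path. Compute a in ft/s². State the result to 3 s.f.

a is given directly by: a = v²/r.
v = 134 ft/s = 40.84 m/s; r = 0.101 km = 101.0 m.
a = 16.52 m/s²
16.52 m/s² × (1 ft/s² / 0.3048 m/s²) = 54.19 ft/s²

54.2 ft/s²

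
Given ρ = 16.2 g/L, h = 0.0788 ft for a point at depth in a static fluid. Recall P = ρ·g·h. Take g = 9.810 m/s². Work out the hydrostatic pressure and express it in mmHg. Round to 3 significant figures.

0.0286 mmHg

P is given directly by: P = ρgh.
ρ = 16.2 g/L = 16.20 kg/m³; h = 0.0788 ft = 0.02402 m; g = 9.810 m/s².
P = 3.817 Pa
3.817 Pa × (1 mmHg / 133.3 Pa) = 0.02863 mmHg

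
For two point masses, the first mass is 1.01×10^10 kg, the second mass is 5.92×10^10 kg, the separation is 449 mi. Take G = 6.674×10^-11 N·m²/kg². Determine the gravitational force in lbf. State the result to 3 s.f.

F is given directly by: F = Gm₁m₂/r².
m₁ = 1.01×10^10 kg; m₂ = 5.92×10^10 kg; r = 449 mi = 7.226×10^5 m; G = 6.674×10^-11 N·m²/kg².
F = 0.07643 N
0.07643 N × (1 lbf / 4.448 N) = 0.01718 lbf

0.0172 lbf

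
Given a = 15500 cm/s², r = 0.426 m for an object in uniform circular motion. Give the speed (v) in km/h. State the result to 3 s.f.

29.3 km/h

Rearranging: v = √(a·r).
a = 15500 cm/s² = 155.0 m/s²; r = 0.426 m.
v = 8.126 m/s
8.126 m/s × (1 km/h / 0.2778 m/s) = 29.25 km/h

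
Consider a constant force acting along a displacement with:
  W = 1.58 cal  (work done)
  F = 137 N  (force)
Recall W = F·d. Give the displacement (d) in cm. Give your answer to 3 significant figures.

Solving W = F·d for d: d = W/F.
W = 1.58 cal = 6.611 J; F = 137 N.
d = 0.04825 m
0.04825 m × (1 cm / 0.01000 m) = 4.825 cm

4.83 cm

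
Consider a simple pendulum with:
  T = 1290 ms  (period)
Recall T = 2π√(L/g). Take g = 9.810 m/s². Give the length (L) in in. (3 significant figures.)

Rearranging T = 2π√(L/g) for L: L = g·(T/2π)².
T = 1290 ms = 1.290 s; g = 9.810 m/s².
L = 0.4135 m
0.4135 m × (1 in / 0.02540 m) = 16.28 in

16.3 in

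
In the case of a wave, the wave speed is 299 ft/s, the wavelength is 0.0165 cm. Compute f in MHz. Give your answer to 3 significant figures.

0.552 MHz

Rearranging v = f·λ for f: f = v/λ.
v = 299 ft/s = 91.14 m/s; λ = 0.0165 cm = 1.650×10^-4 m.
f = 5.523×10^5 Hz
5.523×10^5 Hz × (1 MHz / 1.000×10^6 Hz) = 0.5523 MHz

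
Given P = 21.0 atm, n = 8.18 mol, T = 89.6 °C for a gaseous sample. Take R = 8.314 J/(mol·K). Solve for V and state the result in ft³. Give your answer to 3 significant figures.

0.409 ft³

From the ideal-gas law: V = nRT/P.
P = 21.0 atm = 2.128×10^6 Pa; n = 8.18 mol; T = 89.6 °C = 362.8 K; R = 8.314 J/(mol·K).
V = 0.01159 m³
0.01159 m³ × (1 ft³ / 0.02832 m³) = 0.4094 ft³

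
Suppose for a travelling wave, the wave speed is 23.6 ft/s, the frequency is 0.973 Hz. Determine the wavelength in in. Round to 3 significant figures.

Rearranging v = f·λ for λ: λ = v/f.
v = 23.6 ft/s = 7.193 m/s; f = 0.973 Hz.
λ = 7.393 m
7.393 m × (1 in / 0.02540 m) = 291.1 in

291 in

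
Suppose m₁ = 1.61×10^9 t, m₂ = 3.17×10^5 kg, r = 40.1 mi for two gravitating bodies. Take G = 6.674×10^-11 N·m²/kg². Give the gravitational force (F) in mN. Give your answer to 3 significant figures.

8.18 mN

From Newton's law of gravitation: F = Gm₁m₂/r².
m₁ = 1.61×10^9 t = 1.610×10^12 kg; m₂ = 3.17×10^5 kg; r = 40.1 mi = 64535 m; G = 6.674×10^-11 N·m²/kg².
F = 0.008179 N
0.008179 N × (1 mN / 0.001000 N) = 8.179 mN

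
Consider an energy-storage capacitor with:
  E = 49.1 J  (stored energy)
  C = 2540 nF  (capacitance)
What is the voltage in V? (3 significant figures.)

Rearranging: V = √(2E/C).
E = 49.1 J; C = 2540 nF = 2.540×10^-6 F.
V = 6218 V  (the unit combination reduces to kg·m²/(A·s³) = V)

6220 V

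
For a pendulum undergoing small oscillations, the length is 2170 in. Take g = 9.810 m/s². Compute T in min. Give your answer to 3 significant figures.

T is given directly by: T = 2π√(L/g).
L = 2170 in = 55.12 m; g = 9.810 m/s².
T = 14.89 s
14.89 s × (1 min / 60.00 s) = 0.2482 min

0.248 min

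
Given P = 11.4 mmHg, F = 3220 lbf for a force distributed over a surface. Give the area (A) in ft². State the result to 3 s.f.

Solving P = F/A for A: A = F/P.
P = 11.4 mmHg = 1520 Pa; F = 3220 lbf = 14323 N.
A = 9.424 m²
9.424 m² × (1 ft² / 0.09290 m²) = 101.4 ft²

101 ft²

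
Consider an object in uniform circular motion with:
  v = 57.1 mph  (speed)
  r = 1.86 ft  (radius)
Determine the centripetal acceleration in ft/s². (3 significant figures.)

a is given directly by: a = v²/r.
v = 57.1 mph = 25.53 m/s; r = 1.86 ft = 0.5669 m.
a = 1149 m/s²
1149 m/s² × (1 ft/s² / 0.3048 m/s²) = 3771 ft/s²

3770 ft/s²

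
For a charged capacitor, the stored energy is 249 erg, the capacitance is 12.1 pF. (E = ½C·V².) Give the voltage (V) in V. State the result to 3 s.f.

Rearranging: V = √(2E/C).
E = 249 erg = 2.490×10^-5 J; C = 12.1 pF = 1.210×10^-11 F.
V = 2029 V  (the unit combination reduces to kg·m²/(A·s³) = V)

2030 V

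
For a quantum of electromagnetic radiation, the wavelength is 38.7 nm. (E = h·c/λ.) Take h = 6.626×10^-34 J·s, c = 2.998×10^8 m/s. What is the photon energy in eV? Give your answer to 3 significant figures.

32.0 eV

Directly: E = hc/λ.
λ = 38.7 nm = 3.870×10^-8 m; h = 6.626×10^-34 J·s; c = 2.998×10^8 m/s.
E = 5.133×10^-18 J
5.133×10^-18 J × (1 eV / 1.602×10^-19 J) = 32.04 eV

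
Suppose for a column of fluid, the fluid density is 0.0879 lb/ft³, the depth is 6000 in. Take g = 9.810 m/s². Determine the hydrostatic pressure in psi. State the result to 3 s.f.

0.305 psi

P is given directly by: P = ρgh.
ρ = 0.0879 lb/ft³ = 1.408 kg/m³; h = 6000 in = 152.4 m; g = 9.810 m/s².
P = 2105 Pa
2105 Pa × (1 psi / 6895 Pa) = 0.3053 psi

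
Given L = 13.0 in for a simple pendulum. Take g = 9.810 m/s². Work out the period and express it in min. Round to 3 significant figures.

Directly: T = 2π√(L/g).
L = 13.0 in = 0.3302 m; g = 9.810 m/s².
T = 1.153 s
1.153 s × (1 min / 60.00 s) = 0.01921 min

0.0192 min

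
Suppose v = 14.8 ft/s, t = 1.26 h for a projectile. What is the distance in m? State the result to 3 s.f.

Rearranging v = d/t for d: d = v·t.
v = 14.8 ft/s = 4.511 m/s; t = 1.26 h = 4536 s.
d = 20462 m

20500 m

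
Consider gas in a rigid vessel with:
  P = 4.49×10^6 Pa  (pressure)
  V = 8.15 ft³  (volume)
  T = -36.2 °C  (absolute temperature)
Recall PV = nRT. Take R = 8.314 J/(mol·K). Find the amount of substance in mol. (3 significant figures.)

From the ideal-gas law: n = PV/(RT).
P = 4.49×10^6 Pa; V = 8.15 ft³ = 0.2308 m³; T = -36.2 °C = 236.9 K; R = 8.314 J/(mol·K).
n = 526.0 mol

526 mol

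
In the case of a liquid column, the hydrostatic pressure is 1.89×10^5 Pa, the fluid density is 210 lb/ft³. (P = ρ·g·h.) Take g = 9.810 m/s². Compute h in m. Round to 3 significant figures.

5.73 m

Rearranging: h = P/(ρ·g).
P = 1.89×10^5 Pa; ρ = 210 lb/ft³ = 3364 kg/m³; g = 9.810 m/s².
h = 5.727 m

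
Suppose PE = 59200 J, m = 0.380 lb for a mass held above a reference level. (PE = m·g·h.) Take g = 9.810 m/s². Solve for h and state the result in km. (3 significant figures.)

35.0 km

Solving PE = m·g·h for h: h = PE/(m·g).
PE = 59200 J; m = 0.380 lb = 0.1724 kg; g = 9.810 m/s².
h = 35011 m
35011 m × (1 km / 1000 m) = 35.01 km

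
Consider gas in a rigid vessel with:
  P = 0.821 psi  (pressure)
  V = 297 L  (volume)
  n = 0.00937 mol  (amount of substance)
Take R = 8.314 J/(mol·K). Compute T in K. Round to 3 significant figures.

21600 K

Rearranging: T = PV/(nR).
P = 0.821 psi = 5661 Pa; V = 297 L = 0.2970 m³; n = 0.00937 mol; R = 8.314 J/(mol·K).
T = 21581 K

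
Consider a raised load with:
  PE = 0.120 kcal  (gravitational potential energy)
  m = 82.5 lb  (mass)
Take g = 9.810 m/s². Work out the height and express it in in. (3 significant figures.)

Rearranging: h = PE/(m·g).
PE = 0.120 kcal = 502.1 J; m = 82.5 lb = 37.42 kg; g = 9.810 m/s².
h = 1.368 m
1.368 m × (1 in / 0.02540 m) = 53.85 in

53.8 in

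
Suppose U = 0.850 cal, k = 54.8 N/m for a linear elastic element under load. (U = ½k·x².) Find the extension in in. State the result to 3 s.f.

Rearranging U = ½k·x² for x: x = √(2U/k).
U = 0.850 cal = 3.556 J; k = 54.8 N/m.
x = 0.3603 m
0.3603 m × (1 in / 0.02540 m) = 14.18 in

14.2 in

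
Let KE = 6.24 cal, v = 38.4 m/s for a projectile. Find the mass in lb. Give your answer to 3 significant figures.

Solving KE = ½mv² for m: m = 2·KE/v².
KE = 6.24 cal = 26.11 J; v = 38.4 m/s.
m = 0.03541 kg
0.03541 kg × (1 lb / 0.4536 kg) = 0.07807 lb

0.0781 lb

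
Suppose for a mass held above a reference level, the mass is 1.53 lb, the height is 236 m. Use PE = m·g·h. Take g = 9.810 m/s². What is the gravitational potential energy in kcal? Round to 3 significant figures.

PE is given directly by: PE = mgh.
m = 1.53 lb = 0.6940 kg; h = 236 m; g = 9.810 m/s².
PE = 1607 J
1607 J × (1 kcal / 4184 J) = 0.3840 kcal

0.384 kcal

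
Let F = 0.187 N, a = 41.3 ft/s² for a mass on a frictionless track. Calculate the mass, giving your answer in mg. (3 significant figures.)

From Newton's second law: m = F/a.
F = 0.187 N; a = 41.3 ft/s² = 12.59 m/s².
m = 0.01486 kg
0.01486 kg × (1 mg / 1.000×10^-6 kg) = 14855 mg

14900 mg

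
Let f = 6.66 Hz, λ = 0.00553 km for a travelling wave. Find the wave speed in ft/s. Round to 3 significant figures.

Directly: v = fλ.
f = 6.66 Hz; λ = 0.00553 km = 5.530 m.
v = 36.83 m/s
36.83 m/s × (1 ft/s / 0.3048 m/s) = 120.8 ft/s

121 ft/s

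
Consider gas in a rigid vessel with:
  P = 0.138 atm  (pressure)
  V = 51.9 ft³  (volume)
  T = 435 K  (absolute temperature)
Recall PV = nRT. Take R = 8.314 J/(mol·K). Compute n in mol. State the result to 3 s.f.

Rearranging PV = nRT for n: n = PV/(RT).
P = 0.138 atm = 13983 Pa; V = 51.9 ft³ = 1.470 m³; T = 435 K; R = 8.314 J/(mol·K).
n = 5.682 mol

5.68 mol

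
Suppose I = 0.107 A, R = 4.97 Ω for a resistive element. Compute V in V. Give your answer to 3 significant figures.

0.532 V

From Ohm's law: V = IR.
I = 0.107 A; R = 4.97 Ω.
V = 0.5318 V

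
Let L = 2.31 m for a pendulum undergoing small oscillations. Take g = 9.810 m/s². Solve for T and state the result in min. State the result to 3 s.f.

Directly: T = 2π√(L/g).
L = 2.31 m; g = 9.810 m/s².
T = 3.049 s
3.049 s × (1 min / 60.00 s) = 0.05082 min

0.0508 min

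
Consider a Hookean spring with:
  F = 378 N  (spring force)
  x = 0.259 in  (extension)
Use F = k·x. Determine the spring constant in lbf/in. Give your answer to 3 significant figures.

Rearranging F = k·x for k: k = F/x.
F = 378 N; x = 0.259 in = 0.006579 m.
k = 57459 N/m
57459 N/m × (1 lbf/in / 175.1 N/m) = 328.1 lbf/in

328 lbf/in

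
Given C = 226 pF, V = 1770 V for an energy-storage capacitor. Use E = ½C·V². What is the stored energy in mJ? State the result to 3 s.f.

E is given directly by: E = ½CV².
C = 226 pF = 2.260×10^-10 F; V = 1770 V.
E = 3.540×10^-4 J
3.540×10^-4 J × (1 mJ / 0.001000 J) = 0.3540 mJ

0.354 mJ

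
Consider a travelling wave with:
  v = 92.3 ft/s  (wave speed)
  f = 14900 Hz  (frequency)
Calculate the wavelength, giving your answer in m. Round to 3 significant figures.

0.00189 m

Rearranging v = f·λ for λ: λ = v/f.
v = 92.3 ft/s = 28.13 m/s; f = 14900 Hz.
λ = 0.001888 m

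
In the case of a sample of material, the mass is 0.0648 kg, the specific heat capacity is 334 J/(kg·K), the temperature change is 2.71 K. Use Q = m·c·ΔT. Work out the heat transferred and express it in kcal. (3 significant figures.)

Directly: Q = mcΔT.
m = 0.0648 kg; c = 334 J/(kg·K); ΔT = 2.71 K.
Q = 58.65 J
58.65 J × (1 kcal / 4184 J) = 0.01402 kcal

0.0140 kcal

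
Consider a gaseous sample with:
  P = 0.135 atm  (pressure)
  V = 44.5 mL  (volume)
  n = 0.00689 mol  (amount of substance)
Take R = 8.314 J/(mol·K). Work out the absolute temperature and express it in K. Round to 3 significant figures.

10.6 K

Solving PV = nRT for T: T = PV/(nR).
P = 0.135 atm = 13679 Pa; V = 44.5 mL = 4.450×10^-5 m³; n = 0.00689 mol; R = 8.314 J/(mol·K).
T = 10.63 K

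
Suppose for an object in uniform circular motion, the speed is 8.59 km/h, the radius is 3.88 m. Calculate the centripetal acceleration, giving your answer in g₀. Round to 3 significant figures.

0.150 g₀

Directly: a = v²/r.
v = 8.59 km/h = 2.386 m/s; r = 3.88 m.
a = 1.467 m/s²
1.467 m/s² × (1 g₀ / 9.807 m/s²) = 0.1496 g₀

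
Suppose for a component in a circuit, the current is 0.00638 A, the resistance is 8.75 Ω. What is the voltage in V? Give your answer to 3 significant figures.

0.0558 V

Directly: V = IR.
I = 0.00638 A; R = 8.75 Ω.
V = 0.05582 V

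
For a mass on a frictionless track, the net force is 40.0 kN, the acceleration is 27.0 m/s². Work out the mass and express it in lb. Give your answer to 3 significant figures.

From Newton's second law: m = F/a.
F = 40.0 kN = 40000 N; a = 27.0 m/s².
m = 1481 kg
1481 kg × (1 lb / 0.4536 kg) = 3266 lb

3270 lb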